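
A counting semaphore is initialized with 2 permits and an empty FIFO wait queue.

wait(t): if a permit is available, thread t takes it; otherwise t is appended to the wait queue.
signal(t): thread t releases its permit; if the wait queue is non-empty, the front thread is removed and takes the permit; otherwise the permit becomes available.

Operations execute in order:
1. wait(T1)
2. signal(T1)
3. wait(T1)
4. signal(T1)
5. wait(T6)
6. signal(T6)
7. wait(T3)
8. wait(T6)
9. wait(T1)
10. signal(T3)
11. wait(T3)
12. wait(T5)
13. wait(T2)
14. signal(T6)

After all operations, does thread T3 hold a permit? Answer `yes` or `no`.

Step 1: wait(T1) -> count=1 queue=[] holders={T1}
Step 2: signal(T1) -> count=2 queue=[] holders={none}
Step 3: wait(T1) -> count=1 queue=[] holders={T1}
Step 4: signal(T1) -> count=2 queue=[] holders={none}
Step 5: wait(T6) -> count=1 queue=[] holders={T6}
Step 6: signal(T6) -> count=2 queue=[] holders={none}
Step 7: wait(T3) -> count=1 queue=[] holders={T3}
Step 8: wait(T6) -> count=0 queue=[] holders={T3,T6}
Step 9: wait(T1) -> count=0 queue=[T1] holders={T3,T6}
Step 10: signal(T3) -> count=0 queue=[] holders={T1,T6}
Step 11: wait(T3) -> count=0 queue=[T3] holders={T1,T6}
Step 12: wait(T5) -> count=0 queue=[T3,T5] holders={T1,T6}
Step 13: wait(T2) -> count=0 queue=[T3,T5,T2] holders={T1,T6}
Step 14: signal(T6) -> count=0 queue=[T5,T2] holders={T1,T3}
Final holders: {T1,T3} -> T3 in holders

Answer: yes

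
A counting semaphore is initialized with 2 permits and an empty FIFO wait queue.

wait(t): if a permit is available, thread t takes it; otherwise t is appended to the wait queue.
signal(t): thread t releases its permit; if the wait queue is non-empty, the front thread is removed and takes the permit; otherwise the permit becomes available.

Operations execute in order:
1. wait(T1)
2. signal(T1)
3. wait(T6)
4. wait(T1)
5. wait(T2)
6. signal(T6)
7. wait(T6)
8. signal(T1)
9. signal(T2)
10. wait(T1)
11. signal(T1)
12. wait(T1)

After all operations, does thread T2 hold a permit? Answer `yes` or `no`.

Answer: no

Derivation:
Step 1: wait(T1) -> count=1 queue=[] holders={T1}
Step 2: signal(T1) -> count=2 queue=[] holders={none}
Step 3: wait(T6) -> count=1 queue=[] holders={T6}
Step 4: wait(T1) -> count=0 queue=[] holders={T1,T6}
Step 5: wait(T2) -> count=0 queue=[T2] holders={T1,T6}
Step 6: signal(T6) -> count=0 queue=[] holders={T1,T2}
Step 7: wait(T6) -> count=0 queue=[T6] holders={T1,T2}
Step 8: signal(T1) -> count=0 queue=[] holders={T2,T6}
Step 9: signal(T2) -> count=1 queue=[] holders={T6}
Step 10: wait(T1) -> count=0 queue=[] holders={T1,T6}
Step 11: signal(T1) -> count=1 queue=[] holders={T6}
Step 12: wait(T1) -> count=0 queue=[] holders={T1,T6}
Final holders: {T1,T6} -> T2 not in holders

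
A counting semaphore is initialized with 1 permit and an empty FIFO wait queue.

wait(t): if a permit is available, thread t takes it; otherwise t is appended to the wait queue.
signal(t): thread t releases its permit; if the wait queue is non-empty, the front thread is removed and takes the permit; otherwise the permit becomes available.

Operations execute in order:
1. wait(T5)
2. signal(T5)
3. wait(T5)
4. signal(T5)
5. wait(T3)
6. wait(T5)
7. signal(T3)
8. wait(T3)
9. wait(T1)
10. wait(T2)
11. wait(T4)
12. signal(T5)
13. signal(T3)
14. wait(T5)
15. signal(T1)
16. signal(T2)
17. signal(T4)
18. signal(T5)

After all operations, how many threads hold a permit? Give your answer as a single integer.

Step 1: wait(T5) -> count=0 queue=[] holders={T5}
Step 2: signal(T5) -> count=1 queue=[] holders={none}
Step 3: wait(T5) -> count=0 queue=[] holders={T5}
Step 4: signal(T5) -> count=1 queue=[] holders={none}
Step 5: wait(T3) -> count=0 queue=[] holders={T3}
Step 6: wait(T5) -> count=0 queue=[T5] holders={T3}
Step 7: signal(T3) -> count=0 queue=[] holders={T5}
Step 8: wait(T3) -> count=0 queue=[T3] holders={T5}
Step 9: wait(T1) -> count=0 queue=[T3,T1] holders={T5}
Step 10: wait(T2) -> count=0 queue=[T3,T1,T2] holders={T5}
Step 11: wait(T4) -> count=0 queue=[T3,T1,T2,T4] holders={T5}
Step 12: signal(T5) -> count=0 queue=[T1,T2,T4] holders={T3}
Step 13: signal(T3) -> count=0 queue=[T2,T4] holders={T1}
Step 14: wait(T5) -> count=0 queue=[T2,T4,T5] holders={T1}
Step 15: signal(T1) -> count=0 queue=[T4,T5] holders={T2}
Step 16: signal(T2) -> count=0 queue=[T5] holders={T4}
Step 17: signal(T4) -> count=0 queue=[] holders={T5}
Step 18: signal(T5) -> count=1 queue=[] holders={none}
Final holders: {none} -> 0 thread(s)

Answer: 0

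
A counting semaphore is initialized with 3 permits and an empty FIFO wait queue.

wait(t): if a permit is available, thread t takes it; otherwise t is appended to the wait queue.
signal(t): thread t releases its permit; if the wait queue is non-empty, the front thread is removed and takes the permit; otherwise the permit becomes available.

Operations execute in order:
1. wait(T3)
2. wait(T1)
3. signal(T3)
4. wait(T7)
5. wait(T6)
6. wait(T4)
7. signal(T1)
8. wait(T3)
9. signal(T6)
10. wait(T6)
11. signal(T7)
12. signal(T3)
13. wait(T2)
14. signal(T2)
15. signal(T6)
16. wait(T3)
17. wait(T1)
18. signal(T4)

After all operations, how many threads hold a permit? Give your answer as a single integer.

Answer: 2

Derivation:
Step 1: wait(T3) -> count=2 queue=[] holders={T3}
Step 2: wait(T1) -> count=1 queue=[] holders={T1,T3}
Step 3: signal(T3) -> count=2 queue=[] holders={T1}
Step 4: wait(T7) -> count=1 queue=[] holders={T1,T7}
Step 5: wait(T6) -> count=0 queue=[] holders={T1,T6,T7}
Step 6: wait(T4) -> count=0 queue=[T4] holders={T1,T6,T7}
Step 7: signal(T1) -> count=0 queue=[] holders={T4,T6,T7}
Step 8: wait(T3) -> count=0 queue=[T3] holders={T4,T6,T7}
Step 9: signal(T6) -> count=0 queue=[] holders={T3,T4,T7}
Step 10: wait(T6) -> count=0 queue=[T6] holders={T3,T4,T7}
Step 11: signal(T7) -> count=0 queue=[] holders={T3,T4,T6}
Step 12: signal(T3) -> count=1 queue=[] holders={T4,T6}
Step 13: wait(T2) -> count=0 queue=[] holders={T2,T4,T6}
Step 14: signal(T2) -> count=1 queue=[] holders={T4,T6}
Step 15: signal(T6) -> count=2 queue=[] holders={T4}
Step 16: wait(T3) -> count=1 queue=[] holders={T3,T4}
Step 17: wait(T1) -> count=0 queue=[] holders={T1,T3,T4}
Step 18: signal(T4) -> count=1 queue=[] holders={T1,T3}
Final holders: {T1,T3} -> 2 thread(s)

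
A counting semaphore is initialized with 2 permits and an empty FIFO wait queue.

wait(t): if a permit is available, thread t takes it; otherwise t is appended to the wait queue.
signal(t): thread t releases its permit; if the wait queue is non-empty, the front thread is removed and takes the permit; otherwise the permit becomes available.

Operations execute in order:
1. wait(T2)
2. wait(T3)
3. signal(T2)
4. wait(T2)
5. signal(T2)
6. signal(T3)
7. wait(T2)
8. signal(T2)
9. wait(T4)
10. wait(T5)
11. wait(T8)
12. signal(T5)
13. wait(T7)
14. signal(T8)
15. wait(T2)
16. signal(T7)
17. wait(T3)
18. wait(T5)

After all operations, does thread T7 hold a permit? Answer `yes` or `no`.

Answer: no

Derivation:
Step 1: wait(T2) -> count=1 queue=[] holders={T2}
Step 2: wait(T3) -> count=0 queue=[] holders={T2,T3}
Step 3: signal(T2) -> count=1 queue=[] holders={T3}
Step 4: wait(T2) -> count=0 queue=[] holders={T2,T3}
Step 5: signal(T2) -> count=1 queue=[] holders={T3}
Step 6: signal(T3) -> count=2 queue=[] holders={none}
Step 7: wait(T2) -> count=1 queue=[] holders={T2}
Step 8: signal(T2) -> count=2 queue=[] holders={none}
Step 9: wait(T4) -> count=1 queue=[] holders={T4}
Step 10: wait(T5) -> count=0 queue=[] holders={T4,T5}
Step 11: wait(T8) -> count=0 queue=[T8] holders={T4,T5}
Step 12: signal(T5) -> count=0 queue=[] holders={T4,T8}
Step 13: wait(T7) -> count=0 queue=[T7] holders={T4,T8}
Step 14: signal(T8) -> count=0 queue=[] holders={T4,T7}
Step 15: wait(T2) -> count=0 queue=[T2] holders={T4,T7}
Step 16: signal(T7) -> count=0 queue=[] holders={T2,T4}
Step 17: wait(T3) -> count=0 queue=[T3] holders={T2,T4}
Step 18: wait(T5) -> count=0 queue=[T3,T5] holders={T2,T4}
Final holders: {T2,T4} -> T7 not in holders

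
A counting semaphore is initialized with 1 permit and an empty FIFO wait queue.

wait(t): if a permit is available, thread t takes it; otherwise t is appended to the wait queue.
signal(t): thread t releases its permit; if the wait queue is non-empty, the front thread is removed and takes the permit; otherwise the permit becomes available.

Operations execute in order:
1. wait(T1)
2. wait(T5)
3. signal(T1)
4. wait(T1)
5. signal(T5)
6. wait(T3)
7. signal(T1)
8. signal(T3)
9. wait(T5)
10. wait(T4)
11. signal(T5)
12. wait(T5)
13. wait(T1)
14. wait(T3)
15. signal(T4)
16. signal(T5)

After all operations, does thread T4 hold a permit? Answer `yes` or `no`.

Step 1: wait(T1) -> count=0 queue=[] holders={T1}
Step 2: wait(T5) -> count=0 queue=[T5] holders={T1}
Step 3: signal(T1) -> count=0 queue=[] holders={T5}
Step 4: wait(T1) -> count=0 queue=[T1] holders={T5}
Step 5: signal(T5) -> count=0 queue=[] holders={T1}
Step 6: wait(T3) -> count=0 queue=[T3] holders={T1}
Step 7: signal(T1) -> count=0 queue=[] holders={T3}
Step 8: signal(T3) -> count=1 queue=[] holders={none}
Step 9: wait(T5) -> count=0 queue=[] holders={T5}
Step 10: wait(T4) -> count=0 queue=[T4] holders={T5}
Step 11: signal(T5) -> count=0 queue=[] holders={T4}
Step 12: wait(T5) -> count=0 queue=[T5] holders={T4}
Step 13: wait(T1) -> count=0 queue=[T5,T1] holders={T4}
Step 14: wait(T3) -> count=0 queue=[T5,T1,T3] holders={T4}
Step 15: signal(T4) -> count=0 queue=[T1,T3] holders={T5}
Step 16: signal(T5) -> count=0 queue=[T3] holders={T1}
Final holders: {T1} -> T4 not in holders

Answer: no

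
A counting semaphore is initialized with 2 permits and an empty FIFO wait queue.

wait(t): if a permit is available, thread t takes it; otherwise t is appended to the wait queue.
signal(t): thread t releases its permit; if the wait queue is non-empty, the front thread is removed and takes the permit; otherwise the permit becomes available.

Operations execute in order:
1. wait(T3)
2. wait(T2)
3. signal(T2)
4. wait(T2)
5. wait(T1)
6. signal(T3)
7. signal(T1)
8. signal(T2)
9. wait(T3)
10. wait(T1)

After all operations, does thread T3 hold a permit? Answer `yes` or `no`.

Step 1: wait(T3) -> count=1 queue=[] holders={T3}
Step 2: wait(T2) -> count=0 queue=[] holders={T2,T3}
Step 3: signal(T2) -> count=1 queue=[] holders={T3}
Step 4: wait(T2) -> count=0 queue=[] holders={T2,T3}
Step 5: wait(T1) -> count=0 queue=[T1] holders={T2,T3}
Step 6: signal(T3) -> count=0 queue=[] holders={T1,T2}
Step 7: signal(T1) -> count=1 queue=[] holders={T2}
Step 8: signal(T2) -> count=2 queue=[] holders={none}
Step 9: wait(T3) -> count=1 queue=[] holders={T3}
Step 10: wait(T1) -> count=0 queue=[] holders={T1,T3}
Final holders: {T1,T3} -> T3 in holders

Answer: yes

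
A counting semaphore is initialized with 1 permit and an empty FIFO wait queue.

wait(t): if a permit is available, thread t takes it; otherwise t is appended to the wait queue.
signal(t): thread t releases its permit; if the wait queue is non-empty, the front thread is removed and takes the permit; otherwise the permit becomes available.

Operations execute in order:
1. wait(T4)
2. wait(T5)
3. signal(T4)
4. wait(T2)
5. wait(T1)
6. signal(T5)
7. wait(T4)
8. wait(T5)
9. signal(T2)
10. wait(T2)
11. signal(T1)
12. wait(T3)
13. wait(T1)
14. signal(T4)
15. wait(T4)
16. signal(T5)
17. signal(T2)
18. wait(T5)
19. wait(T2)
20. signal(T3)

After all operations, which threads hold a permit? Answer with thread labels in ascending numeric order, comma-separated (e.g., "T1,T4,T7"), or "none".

Answer: T1

Derivation:
Step 1: wait(T4) -> count=0 queue=[] holders={T4}
Step 2: wait(T5) -> count=0 queue=[T5] holders={T4}
Step 3: signal(T4) -> count=0 queue=[] holders={T5}
Step 4: wait(T2) -> count=0 queue=[T2] holders={T5}
Step 5: wait(T1) -> count=0 queue=[T2,T1] holders={T5}
Step 6: signal(T5) -> count=0 queue=[T1] holders={T2}
Step 7: wait(T4) -> count=0 queue=[T1,T4] holders={T2}
Step 8: wait(T5) -> count=0 queue=[T1,T4,T5] holders={T2}
Step 9: signal(T2) -> count=0 queue=[T4,T5] holders={T1}
Step 10: wait(T2) -> count=0 queue=[T4,T5,T2] holders={T1}
Step 11: signal(T1) -> count=0 queue=[T5,T2] holders={T4}
Step 12: wait(T3) -> count=0 queue=[T5,T2,T3] holders={T4}
Step 13: wait(T1) -> count=0 queue=[T5,T2,T3,T1] holders={T4}
Step 14: signal(T4) -> count=0 queue=[T2,T3,T1] holders={T5}
Step 15: wait(T4) -> count=0 queue=[T2,T3,T1,T4] holders={T5}
Step 16: signal(T5) -> count=0 queue=[T3,T1,T4] holders={T2}
Step 17: signal(T2) -> count=0 queue=[T1,T4] holders={T3}
Step 18: wait(T5) -> count=0 queue=[T1,T4,T5] holders={T3}
Step 19: wait(T2) -> count=0 queue=[T1,T4,T5,T2] holders={T3}
Step 20: signal(T3) -> count=0 queue=[T4,T5,T2] holders={T1}
Final holders: T1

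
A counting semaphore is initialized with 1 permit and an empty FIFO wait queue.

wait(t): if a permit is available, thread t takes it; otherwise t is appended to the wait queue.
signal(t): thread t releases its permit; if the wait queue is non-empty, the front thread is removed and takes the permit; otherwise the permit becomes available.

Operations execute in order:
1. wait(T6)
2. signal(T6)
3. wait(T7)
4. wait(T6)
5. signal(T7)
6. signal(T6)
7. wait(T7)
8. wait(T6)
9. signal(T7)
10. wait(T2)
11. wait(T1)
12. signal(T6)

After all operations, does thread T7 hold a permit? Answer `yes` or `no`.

Step 1: wait(T6) -> count=0 queue=[] holders={T6}
Step 2: signal(T6) -> count=1 queue=[] holders={none}
Step 3: wait(T7) -> count=0 queue=[] holders={T7}
Step 4: wait(T6) -> count=0 queue=[T6] holders={T7}
Step 5: signal(T7) -> count=0 queue=[] holders={T6}
Step 6: signal(T6) -> count=1 queue=[] holders={none}
Step 7: wait(T7) -> count=0 queue=[] holders={T7}
Step 8: wait(T6) -> count=0 queue=[T6] holders={T7}
Step 9: signal(T7) -> count=0 queue=[] holders={T6}
Step 10: wait(T2) -> count=0 queue=[T2] holders={T6}
Step 11: wait(T1) -> count=0 queue=[T2,T1] holders={T6}
Step 12: signal(T6) -> count=0 queue=[T1] holders={T2}
Final holders: {T2} -> T7 not in holders

Answer: no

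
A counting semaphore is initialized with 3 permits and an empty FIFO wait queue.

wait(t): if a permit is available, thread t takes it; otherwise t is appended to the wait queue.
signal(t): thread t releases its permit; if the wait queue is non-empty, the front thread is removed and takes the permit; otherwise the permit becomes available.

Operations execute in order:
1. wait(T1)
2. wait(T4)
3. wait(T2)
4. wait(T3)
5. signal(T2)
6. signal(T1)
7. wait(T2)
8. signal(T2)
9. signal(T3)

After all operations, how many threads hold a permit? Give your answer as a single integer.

Answer: 1

Derivation:
Step 1: wait(T1) -> count=2 queue=[] holders={T1}
Step 2: wait(T4) -> count=1 queue=[] holders={T1,T4}
Step 3: wait(T2) -> count=0 queue=[] holders={T1,T2,T4}
Step 4: wait(T3) -> count=0 queue=[T3] holders={T1,T2,T4}
Step 5: signal(T2) -> count=0 queue=[] holders={T1,T3,T4}
Step 6: signal(T1) -> count=1 queue=[] holders={T3,T4}
Step 7: wait(T2) -> count=0 queue=[] holders={T2,T3,T4}
Step 8: signal(T2) -> count=1 queue=[] holders={T3,T4}
Step 9: signal(T3) -> count=2 queue=[] holders={T4}
Final holders: {T4} -> 1 thread(s)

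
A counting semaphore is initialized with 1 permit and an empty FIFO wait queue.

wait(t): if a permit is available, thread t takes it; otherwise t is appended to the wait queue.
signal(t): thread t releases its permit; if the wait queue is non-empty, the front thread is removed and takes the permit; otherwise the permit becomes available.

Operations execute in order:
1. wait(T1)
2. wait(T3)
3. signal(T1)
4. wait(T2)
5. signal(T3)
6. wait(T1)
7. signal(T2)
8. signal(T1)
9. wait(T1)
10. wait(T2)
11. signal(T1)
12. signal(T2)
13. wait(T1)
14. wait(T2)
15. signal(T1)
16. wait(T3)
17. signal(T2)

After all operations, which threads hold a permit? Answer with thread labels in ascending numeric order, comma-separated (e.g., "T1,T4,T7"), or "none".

Answer: T3

Derivation:
Step 1: wait(T1) -> count=0 queue=[] holders={T1}
Step 2: wait(T3) -> count=0 queue=[T3] holders={T1}
Step 3: signal(T1) -> count=0 queue=[] holders={T3}
Step 4: wait(T2) -> count=0 queue=[T2] holders={T3}
Step 5: signal(T3) -> count=0 queue=[] holders={T2}
Step 6: wait(T1) -> count=0 queue=[T1] holders={T2}
Step 7: signal(T2) -> count=0 queue=[] holders={T1}
Step 8: signal(T1) -> count=1 queue=[] holders={none}
Step 9: wait(T1) -> count=0 queue=[] holders={T1}
Step 10: wait(T2) -> count=0 queue=[T2] holders={T1}
Step 11: signal(T1) -> count=0 queue=[] holders={T2}
Step 12: signal(T2) -> count=1 queue=[] holders={none}
Step 13: wait(T1) -> count=0 queue=[] holders={T1}
Step 14: wait(T2) -> count=0 queue=[T2] holders={T1}
Step 15: signal(T1) -> count=0 queue=[] holders={T2}
Step 16: wait(T3) -> count=0 queue=[T3] holders={T2}
Step 17: signal(T2) -> count=0 queue=[] holders={T3}
Final holders: T3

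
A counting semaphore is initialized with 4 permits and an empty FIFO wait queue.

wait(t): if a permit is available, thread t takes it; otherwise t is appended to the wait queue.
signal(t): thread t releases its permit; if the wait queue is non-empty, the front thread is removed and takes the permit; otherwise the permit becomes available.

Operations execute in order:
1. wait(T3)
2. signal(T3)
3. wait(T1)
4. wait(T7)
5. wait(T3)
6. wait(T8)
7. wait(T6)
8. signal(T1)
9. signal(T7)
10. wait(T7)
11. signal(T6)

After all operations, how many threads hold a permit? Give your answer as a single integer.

Step 1: wait(T3) -> count=3 queue=[] holders={T3}
Step 2: signal(T3) -> count=4 queue=[] holders={none}
Step 3: wait(T1) -> count=3 queue=[] holders={T1}
Step 4: wait(T7) -> count=2 queue=[] holders={T1,T7}
Step 5: wait(T3) -> count=1 queue=[] holders={T1,T3,T7}
Step 6: wait(T8) -> count=0 queue=[] holders={T1,T3,T7,T8}
Step 7: wait(T6) -> count=0 queue=[T6] holders={T1,T3,T7,T8}
Step 8: signal(T1) -> count=0 queue=[] holders={T3,T6,T7,T8}
Step 9: signal(T7) -> count=1 queue=[] holders={T3,T6,T8}
Step 10: wait(T7) -> count=0 queue=[] holders={T3,T6,T7,T8}
Step 11: signal(T6) -> count=1 queue=[] holders={T3,T7,T8}
Final holders: {T3,T7,T8} -> 3 thread(s)

Answer: 3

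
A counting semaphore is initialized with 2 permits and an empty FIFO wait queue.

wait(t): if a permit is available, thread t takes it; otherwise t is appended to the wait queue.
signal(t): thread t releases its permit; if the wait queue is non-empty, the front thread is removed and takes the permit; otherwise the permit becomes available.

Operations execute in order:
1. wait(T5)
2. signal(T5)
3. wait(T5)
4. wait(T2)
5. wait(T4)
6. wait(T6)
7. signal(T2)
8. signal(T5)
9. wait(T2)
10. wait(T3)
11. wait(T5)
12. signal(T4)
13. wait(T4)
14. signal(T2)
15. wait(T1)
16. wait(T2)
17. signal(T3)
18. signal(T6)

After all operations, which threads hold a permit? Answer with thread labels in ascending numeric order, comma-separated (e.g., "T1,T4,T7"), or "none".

Answer: T4,T5

Derivation:
Step 1: wait(T5) -> count=1 queue=[] holders={T5}
Step 2: signal(T5) -> count=2 queue=[] holders={none}
Step 3: wait(T5) -> count=1 queue=[] holders={T5}
Step 4: wait(T2) -> count=0 queue=[] holders={T2,T5}
Step 5: wait(T4) -> count=0 queue=[T4] holders={T2,T5}
Step 6: wait(T6) -> count=0 queue=[T4,T6] holders={T2,T5}
Step 7: signal(T2) -> count=0 queue=[T6] holders={T4,T5}
Step 8: signal(T5) -> count=0 queue=[] holders={T4,T6}
Step 9: wait(T2) -> count=0 queue=[T2] holders={T4,T6}
Step 10: wait(T3) -> count=0 queue=[T2,T3] holders={T4,T6}
Step 11: wait(T5) -> count=0 queue=[T2,T3,T5] holders={T4,T6}
Step 12: signal(T4) -> count=0 queue=[T3,T5] holders={T2,T6}
Step 13: wait(T4) -> count=0 queue=[T3,T5,T4] holders={T2,T6}
Step 14: signal(T2) -> count=0 queue=[T5,T4] holders={T3,T6}
Step 15: wait(T1) -> count=0 queue=[T5,T4,T1] holders={T3,T6}
Step 16: wait(T2) -> count=0 queue=[T5,T4,T1,T2] holders={T3,T6}
Step 17: signal(T3) -> count=0 queue=[T4,T1,T2] holders={T5,T6}
Step 18: signal(T6) -> count=0 queue=[T1,T2] holders={T4,T5}
Final holders: T4,T5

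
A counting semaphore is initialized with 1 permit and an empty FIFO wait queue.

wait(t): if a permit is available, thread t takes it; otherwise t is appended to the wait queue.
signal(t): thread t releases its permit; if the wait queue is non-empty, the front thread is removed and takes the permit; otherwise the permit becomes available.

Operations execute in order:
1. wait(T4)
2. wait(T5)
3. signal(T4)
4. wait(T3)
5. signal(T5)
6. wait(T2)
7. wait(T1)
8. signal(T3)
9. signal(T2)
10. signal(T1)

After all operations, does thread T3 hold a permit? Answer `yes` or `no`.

Answer: no

Derivation:
Step 1: wait(T4) -> count=0 queue=[] holders={T4}
Step 2: wait(T5) -> count=0 queue=[T5] holders={T4}
Step 3: signal(T4) -> count=0 queue=[] holders={T5}
Step 4: wait(T3) -> count=0 queue=[T3] holders={T5}
Step 5: signal(T5) -> count=0 queue=[] holders={T3}
Step 6: wait(T2) -> count=0 queue=[T2] holders={T3}
Step 7: wait(T1) -> count=0 queue=[T2,T1] holders={T3}
Step 8: signal(T3) -> count=0 queue=[T1] holders={T2}
Step 9: signal(T2) -> count=0 queue=[] holders={T1}
Step 10: signal(T1) -> count=1 queue=[] holders={none}
Final holders: {none} -> T3 not in holders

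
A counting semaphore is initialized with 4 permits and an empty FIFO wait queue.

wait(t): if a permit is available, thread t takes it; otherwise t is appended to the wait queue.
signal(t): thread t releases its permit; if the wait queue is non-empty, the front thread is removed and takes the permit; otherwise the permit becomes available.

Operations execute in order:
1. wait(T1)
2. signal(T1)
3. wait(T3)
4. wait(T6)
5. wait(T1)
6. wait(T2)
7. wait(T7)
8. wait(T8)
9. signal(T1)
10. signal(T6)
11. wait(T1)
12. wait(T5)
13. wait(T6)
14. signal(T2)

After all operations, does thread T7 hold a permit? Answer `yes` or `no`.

Step 1: wait(T1) -> count=3 queue=[] holders={T1}
Step 2: signal(T1) -> count=4 queue=[] holders={none}
Step 3: wait(T3) -> count=3 queue=[] holders={T3}
Step 4: wait(T6) -> count=2 queue=[] holders={T3,T6}
Step 5: wait(T1) -> count=1 queue=[] holders={T1,T3,T6}
Step 6: wait(T2) -> count=0 queue=[] holders={T1,T2,T3,T6}
Step 7: wait(T7) -> count=0 queue=[T7] holders={T1,T2,T3,T6}
Step 8: wait(T8) -> count=0 queue=[T7,T8] holders={T1,T2,T3,T6}
Step 9: signal(T1) -> count=0 queue=[T8] holders={T2,T3,T6,T7}
Step 10: signal(T6) -> count=0 queue=[] holders={T2,T3,T7,T8}
Step 11: wait(T1) -> count=0 queue=[T1] holders={T2,T3,T7,T8}
Step 12: wait(T5) -> count=0 queue=[T1,T5] holders={T2,T3,T7,T8}
Step 13: wait(T6) -> count=0 queue=[T1,T5,T6] holders={T2,T3,T7,T8}
Step 14: signal(T2) -> count=0 queue=[T5,T6] holders={T1,T3,T7,T8}
Final holders: {T1,T3,T7,T8} -> T7 in holders

Answer: yes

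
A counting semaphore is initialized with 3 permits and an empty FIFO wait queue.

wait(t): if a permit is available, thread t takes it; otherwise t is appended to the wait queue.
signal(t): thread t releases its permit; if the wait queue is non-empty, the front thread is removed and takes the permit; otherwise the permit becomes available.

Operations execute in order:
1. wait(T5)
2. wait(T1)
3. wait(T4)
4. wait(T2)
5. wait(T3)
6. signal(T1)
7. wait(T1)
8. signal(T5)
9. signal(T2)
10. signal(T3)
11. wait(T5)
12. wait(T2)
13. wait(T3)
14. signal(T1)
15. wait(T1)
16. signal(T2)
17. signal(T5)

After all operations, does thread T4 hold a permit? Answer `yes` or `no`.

Step 1: wait(T5) -> count=2 queue=[] holders={T5}
Step 2: wait(T1) -> count=1 queue=[] holders={T1,T5}
Step 3: wait(T4) -> count=0 queue=[] holders={T1,T4,T5}
Step 4: wait(T2) -> count=0 queue=[T2] holders={T1,T4,T5}
Step 5: wait(T3) -> count=0 queue=[T2,T3] holders={T1,T4,T5}
Step 6: signal(T1) -> count=0 queue=[T3] holders={T2,T4,T5}
Step 7: wait(T1) -> count=0 queue=[T3,T1] holders={T2,T4,T5}
Step 8: signal(T5) -> count=0 queue=[T1] holders={T2,T3,T4}
Step 9: signal(T2) -> count=0 queue=[] holders={T1,T3,T4}
Step 10: signal(T3) -> count=1 queue=[] holders={T1,T4}
Step 11: wait(T5) -> count=0 queue=[] holders={T1,T4,T5}
Step 12: wait(T2) -> count=0 queue=[T2] holders={T1,T4,T5}
Step 13: wait(T3) -> count=0 queue=[T2,T3] holders={T1,T4,T5}
Step 14: signal(T1) -> count=0 queue=[T3] holders={T2,T4,T5}
Step 15: wait(T1) -> count=0 queue=[T3,T1] holders={T2,T4,T5}
Step 16: signal(T2) -> count=0 queue=[T1] holders={T3,T4,T5}
Step 17: signal(T5) -> count=0 queue=[] holders={T1,T3,T4}
Final holders: {T1,T3,T4} -> T4 in holders

Answer: yes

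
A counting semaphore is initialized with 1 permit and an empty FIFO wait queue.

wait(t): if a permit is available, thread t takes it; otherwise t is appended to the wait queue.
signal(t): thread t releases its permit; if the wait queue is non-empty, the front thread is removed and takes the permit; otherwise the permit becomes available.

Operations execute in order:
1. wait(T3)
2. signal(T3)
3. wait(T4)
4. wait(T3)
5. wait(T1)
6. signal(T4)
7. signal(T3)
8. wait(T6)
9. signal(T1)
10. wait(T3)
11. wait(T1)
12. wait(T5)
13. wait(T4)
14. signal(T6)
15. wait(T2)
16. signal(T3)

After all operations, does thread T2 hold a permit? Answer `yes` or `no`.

Step 1: wait(T3) -> count=0 queue=[] holders={T3}
Step 2: signal(T3) -> count=1 queue=[] holders={none}
Step 3: wait(T4) -> count=0 queue=[] holders={T4}
Step 4: wait(T3) -> count=0 queue=[T3] holders={T4}
Step 5: wait(T1) -> count=0 queue=[T3,T1] holders={T4}
Step 6: signal(T4) -> count=0 queue=[T1] holders={T3}
Step 7: signal(T3) -> count=0 queue=[] holders={T1}
Step 8: wait(T6) -> count=0 queue=[T6] holders={T1}
Step 9: signal(T1) -> count=0 queue=[] holders={T6}
Step 10: wait(T3) -> count=0 queue=[T3] holders={T6}
Step 11: wait(T1) -> count=0 queue=[T3,T1] holders={T6}
Step 12: wait(T5) -> count=0 queue=[T3,T1,T5] holders={T6}
Step 13: wait(T4) -> count=0 queue=[T3,T1,T5,T4] holders={T6}
Step 14: signal(T6) -> count=0 queue=[T1,T5,T4] holders={T3}
Step 15: wait(T2) -> count=0 queue=[T1,T5,T4,T2] holders={T3}
Step 16: signal(T3) -> count=0 queue=[T5,T4,T2] holders={T1}
Final holders: {T1} -> T2 not in holders

Answer: no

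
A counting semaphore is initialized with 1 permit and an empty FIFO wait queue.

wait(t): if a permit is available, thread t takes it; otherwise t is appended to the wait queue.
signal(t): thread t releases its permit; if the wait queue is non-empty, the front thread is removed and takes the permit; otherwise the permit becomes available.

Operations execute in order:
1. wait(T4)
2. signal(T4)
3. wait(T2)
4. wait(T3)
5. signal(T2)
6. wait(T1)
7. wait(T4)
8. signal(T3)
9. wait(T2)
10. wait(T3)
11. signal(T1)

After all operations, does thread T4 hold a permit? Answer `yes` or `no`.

Answer: yes

Derivation:
Step 1: wait(T4) -> count=0 queue=[] holders={T4}
Step 2: signal(T4) -> count=1 queue=[] holders={none}
Step 3: wait(T2) -> count=0 queue=[] holders={T2}
Step 4: wait(T3) -> count=0 queue=[T3] holders={T2}
Step 5: signal(T2) -> count=0 queue=[] holders={T3}
Step 6: wait(T1) -> count=0 queue=[T1] holders={T3}
Step 7: wait(T4) -> count=0 queue=[T1,T4] holders={T3}
Step 8: signal(T3) -> count=0 queue=[T4] holders={T1}
Step 9: wait(T2) -> count=0 queue=[T4,T2] holders={T1}
Step 10: wait(T3) -> count=0 queue=[T4,T2,T3] holders={T1}
Step 11: signal(T1) -> count=0 queue=[T2,T3] holders={T4}
Final holders: {T4} -> T4 in holders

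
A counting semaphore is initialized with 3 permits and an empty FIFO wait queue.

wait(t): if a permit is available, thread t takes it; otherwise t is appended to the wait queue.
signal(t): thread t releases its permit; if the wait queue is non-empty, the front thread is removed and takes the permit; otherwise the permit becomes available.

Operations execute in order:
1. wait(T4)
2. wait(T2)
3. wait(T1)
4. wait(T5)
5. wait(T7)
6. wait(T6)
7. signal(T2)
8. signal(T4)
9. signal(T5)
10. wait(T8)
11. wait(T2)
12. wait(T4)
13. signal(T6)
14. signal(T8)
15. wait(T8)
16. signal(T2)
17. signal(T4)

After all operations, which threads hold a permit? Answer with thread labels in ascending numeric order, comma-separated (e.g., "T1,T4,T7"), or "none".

Step 1: wait(T4) -> count=2 queue=[] holders={T4}
Step 2: wait(T2) -> count=1 queue=[] holders={T2,T4}
Step 3: wait(T1) -> count=0 queue=[] holders={T1,T2,T4}
Step 4: wait(T5) -> count=0 queue=[T5] holders={T1,T2,T4}
Step 5: wait(T7) -> count=0 queue=[T5,T7] holders={T1,T2,T4}
Step 6: wait(T6) -> count=0 queue=[T5,T7,T6] holders={T1,T2,T4}
Step 7: signal(T2) -> count=0 queue=[T7,T6] holders={T1,T4,T5}
Step 8: signal(T4) -> count=0 queue=[T6] holders={T1,T5,T7}
Step 9: signal(T5) -> count=0 queue=[] holders={T1,T6,T7}
Step 10: wait(T8) -> count=0 queue=[T8] holders={T1,T6,T7}
Step 11: wait(T2) -> count=0 queue=[T8,T2] holders={T1,T6,T7}
Step 12: wait(T4) -> count=0 queue=[T8,T2,T4] holders={T1,T6,T7}
Step 13: signal(T6) -> count=0 queue=[T2,T4] holders={T1,T7,T8}
Step 14: signal(T8) -> count=0 queue=[T4] holders={T1,T2,T7}
Step 15: wait(T8) -> count=0 queue=[T4,T8] holders={T1,T2,T7}
Step 16: signal(T2) -> count=0 queue=[T8] holders={T1,T4,T7}
Step 17: signal(T4) -> count=0 queue=[] holders={T1,T7,T8}
Final holders: T1,T7,T8

Answer: T1,T7,T8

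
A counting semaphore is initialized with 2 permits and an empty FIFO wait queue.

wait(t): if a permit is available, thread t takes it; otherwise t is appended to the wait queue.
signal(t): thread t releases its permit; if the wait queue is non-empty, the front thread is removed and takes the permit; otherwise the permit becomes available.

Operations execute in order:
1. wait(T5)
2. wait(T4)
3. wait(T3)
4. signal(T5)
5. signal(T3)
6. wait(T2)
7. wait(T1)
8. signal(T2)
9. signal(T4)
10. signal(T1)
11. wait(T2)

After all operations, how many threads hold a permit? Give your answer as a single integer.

Answer: 1

Derivation:
Step 1: wait(T5) -> count=1 queue=[] holders={T5}
Step 2: wait(T4) -> count=0 queue=[] holders={T4,T5}
Step 3: wait(T3) -> count=0 queue=[T3] holders={T4,T5}
Step 4: signal(T5) -> count=0 queue=[] holders={T3,T4}
Step 5: signal(T3) -> count=1 queue=[] holders={T4}
Step 6: wait(T2) -> count=0 queue=[] holders={T2,T4}
Step 7: wait(T1) -> count=0 queue=[T1] holders={T2,T4}
Step 8: signal(T2) -> count=0 queue=[] holders={T1,T4}
Step 9: signal(T4) -> count=1 queue=[] holders={T1}
Step 10: signal(T1) -> count=2 queue=[] holders={none}
Step 11: wait(T2) -> count=1 queue=[] holders={T2}
Final holders: {T2} -> 1 thread(s)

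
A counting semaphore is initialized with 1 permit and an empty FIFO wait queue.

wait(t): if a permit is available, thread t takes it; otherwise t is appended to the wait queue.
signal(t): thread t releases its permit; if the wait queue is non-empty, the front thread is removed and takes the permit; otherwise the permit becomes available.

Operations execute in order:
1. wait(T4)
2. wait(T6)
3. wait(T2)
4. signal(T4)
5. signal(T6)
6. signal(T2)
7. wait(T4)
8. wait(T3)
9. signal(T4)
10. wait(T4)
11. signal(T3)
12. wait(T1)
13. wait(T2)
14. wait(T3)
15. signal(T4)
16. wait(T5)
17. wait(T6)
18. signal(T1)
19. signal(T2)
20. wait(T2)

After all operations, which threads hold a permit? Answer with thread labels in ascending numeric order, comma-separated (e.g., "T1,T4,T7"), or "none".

Step 1: wait(T4) -> count=0 queue=[] holders={T4}
Step 2: wait(T6) -> count=0 queue=[T6] holders={T4}
Step 3: wait(T2) -> count=0 queue=[T6,T2] holders={T4}
Step 4: signal(T4) -> count=0 queue=[T2] holders={T6}
Step 5: signal(T6) -> count=0 queue=[] holders={T2}
Step 6: signal(T2) -> count=1 queue=[] holders={none}
Step 7: wait(T4) -> count=0 queue=[] holders={T4}
Step 8: wait(T3) -> count=0 queue=[T3] holders={T4}
Step 9: signal(T4) -> count=0 queue=[] holders={T3}
Step 10: wait(T4) -> count=0 queue=[T4] holders={T3}
Step 11: signal(T3) -> count=0 queue=[] holders={T4}
Step 12: wait(T1) -> count=0 queue=[T1] holders={T4}
Step 13: wait(T2) -> count=0 queue=[T1,T2] holders={T4}
Step 14: wait(T3) -> count=0 queue=[T1,T2,T3] holders={T4}
Step 15: signal(T4) -> count=0 queue=[T2,T3] holders={T1}
Step 16: wait(T5) -> count=0 queue=[T2,T3,T5] holders={T1}
Step 17: wait(T6) -> count=0 queue=[T2,T3,T5,T6] holders={T1}
Step 18: signal(T1) -> count=0 queue=[T3,T5,T6] holders={T2}
Step 19: signal(T2) -> count=0 queue=[T5,T6] holders={T3}
Step 20: wait(T2) -> count=0 queue=[T5,T6,T2] holders={T3}
Final holders: T3

Answer: T3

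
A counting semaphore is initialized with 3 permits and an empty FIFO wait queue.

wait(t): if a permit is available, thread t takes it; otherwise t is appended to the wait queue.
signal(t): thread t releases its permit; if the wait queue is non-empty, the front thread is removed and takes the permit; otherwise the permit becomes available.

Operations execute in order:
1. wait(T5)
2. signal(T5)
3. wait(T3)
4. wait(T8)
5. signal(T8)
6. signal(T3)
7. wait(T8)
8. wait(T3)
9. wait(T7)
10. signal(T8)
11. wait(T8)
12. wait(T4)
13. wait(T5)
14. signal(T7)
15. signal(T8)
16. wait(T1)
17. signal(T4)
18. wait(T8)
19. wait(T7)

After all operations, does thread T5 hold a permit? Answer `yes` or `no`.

Step 1: wait(T5) -> count=2 queue=[] holders={T5}
Step 2: signal(T5) -> count=3 queue=[] holders={none}
Step 3: wait(T3) -> count=2 queue=[] holders={T3}
Step 4: wait(T8) -> count=1 queue=[] holders={T3,T8}
Step 5: signal(T8) -> count=2 queue=[] holders={T3}
Step 6: signal(T3) -> count=3 queue=[] holders={none}
Step 7: wait(T8) -> count=2 queue=[] holders={T8}
Step 8: wait(T3) -> count=1 queue=[] holders={T3,T8}
Step 9: wait(T7) -> count=0 queue=[] holders={T3,T7,T8}
Step 10: signal(T8) -> count=1 queue=[] holders={T3,T7}
Step 11: wait(T8) -> count=0 queue=[] holders={T3,T7,T8}
Step 12: wait(T4) -> count=0 queue=[T4] holders={T3,T7,T8}
Step 13: wait(T5) -> count=0 queue=[T4,T5] holders={T3,T7,T8}
Step 14: signal(T7) -> count=0 queue=[T5] holders={T3,T4,T8}
Step 15: signal(T8) -> count=0 queue=[] holders={T3,T4,T5}
Step 16: wait(T1) -> count=0 queue=[T1] holders={T3,T4,T5}
Step 17: signal(T4) -> count=0 queue=[] holders={T1,T3,T5}
Step 18: wait(T8) -> count=0 queue=[T8] holders={T1,T3,T5}
Step 19: wait(T7) -> count=0 queue=[T8,T7] holders={T1,T3,T5}
Final holders: {T1,T3,T5} -> T5 in holders

Answer: yes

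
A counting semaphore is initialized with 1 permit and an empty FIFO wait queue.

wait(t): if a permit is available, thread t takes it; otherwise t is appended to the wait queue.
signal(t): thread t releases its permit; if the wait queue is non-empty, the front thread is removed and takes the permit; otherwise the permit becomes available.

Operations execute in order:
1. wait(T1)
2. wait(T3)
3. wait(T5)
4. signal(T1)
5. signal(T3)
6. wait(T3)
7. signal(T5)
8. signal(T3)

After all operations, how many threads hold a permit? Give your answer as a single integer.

Answer: 0

Derivation:
Step 1: wait(T1) -> count=0 queue=[] holders={T1}
Step 2: wait(T3) -> count=0 queue=[T3] holders={T1}
Step 3: wait(T5) -> count=0 queue=[T3,T5] holders={T1}
Step 4: signal(T1) -> count=0 queue=[T5] holders={T3}
Step 5: signal(T3) -> count=0 queue=[] holders={T5}
Step 6: wait(T3) -> count=0 queue=[T3] holders={T5}
Step 7: signal(T5) -> count=0 queue=[] holders={T3}
Step 8: signal(T3) -> count=1 queue=[] holders={none}
Final holders: {none} -> 0 thread(s)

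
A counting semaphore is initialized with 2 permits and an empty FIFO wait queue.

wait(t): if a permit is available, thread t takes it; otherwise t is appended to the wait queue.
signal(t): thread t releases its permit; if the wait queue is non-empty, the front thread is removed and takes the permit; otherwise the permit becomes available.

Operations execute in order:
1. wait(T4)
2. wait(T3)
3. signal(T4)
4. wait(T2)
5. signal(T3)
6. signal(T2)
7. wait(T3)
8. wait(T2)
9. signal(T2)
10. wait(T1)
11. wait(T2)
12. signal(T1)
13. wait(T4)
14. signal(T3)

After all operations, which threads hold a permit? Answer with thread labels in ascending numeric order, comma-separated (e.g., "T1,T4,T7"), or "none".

Step 1: wait(T4) -> count=1 queue=[] holders={T4}
Step 2: wait(T3) -> count=0 queue=[] holders={T3,T4}
Step 3: signal(T4) -> count=1 queue=[] holders={T3}
Step 4: wait(T2) -> count=0 queue=[] holders={T2,T3}
Step 5: signal(T3) -> count=1 queue=[] holders={T2}
Step 6: signal(T2) -> count=2 queue=[] holders={none}
Step 7: wait(T3) -> count=1 queue=[] holders={T3}
Step 8: wait(T2) -> count=0 queue=[] holders={T2,T3}
Step 9: signal(T2) -> count=1 queue=[] holders={T3}
Step 10: wait(T1) -> count=0 queue=[] holders={T1,T3}
Step 11: wait(T2) -> count=0 queue=[T2] holders={T1,T3}
Step 12: signal(T1) -> count=0 queue=[] holders={T2,T3}
Step 13: wait(T4) -> count=0 queue=[T4] holders={T2,T3}
Step 14: signal(T3) -> count=0 queue=[] holders={T2,T4}
Final holders: T2,T4

Answer: T2,T4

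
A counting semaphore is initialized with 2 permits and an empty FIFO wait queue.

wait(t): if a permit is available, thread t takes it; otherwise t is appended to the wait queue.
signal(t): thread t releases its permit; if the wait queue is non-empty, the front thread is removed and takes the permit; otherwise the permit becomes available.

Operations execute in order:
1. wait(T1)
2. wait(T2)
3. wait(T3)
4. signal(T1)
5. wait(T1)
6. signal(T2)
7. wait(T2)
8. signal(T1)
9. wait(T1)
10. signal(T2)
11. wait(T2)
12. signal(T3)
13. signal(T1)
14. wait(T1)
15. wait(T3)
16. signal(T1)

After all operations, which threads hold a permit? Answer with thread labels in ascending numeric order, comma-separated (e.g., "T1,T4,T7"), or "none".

Step 1: wait(T1) -> count=1 queue=[] holders={T1}
Step 2: wait(T2) -> count=0 queue=[] holders={T1,T2}
Step 3: wait(T3) -> count=0 queue=[T3] holders={T1,T2}
Step 4: signal(T1) -> count=0 queue=[] holders={T2,T3}
Step 5: wait(T1) -> count=0 queue=[T1] holders={T2,T3}
Step 6: signal(T2) -> count=0 queue=[] holders={T1,T3}
Step 7: wait(T2) -> count=0 queue=[T2] holders={T1,T3}
Step 8: signal(T1) -> count=0 queue=[] holders={T2,T3}
Step 9: wait(T1) -> count=0 queue=[T1] holders={T2,T3}
Step 10: signal(T2) -> count=0 queue=[] holders={T1,T3}
Step 11: wait(T2) -> count=0 queue=[T2] holders={T1,T3}
Step 12: signal(T3) -> count=0 queue=[] holders={T1,T2}
Step 13: signal(T1) -> count=1 queue=[] holders={T2}
Step 14: wait(T1) -> count=0 queue=[] holders={T1,T2}
Step 15: wait(T3) -> count=0 queue=[T3] holders={T1,T2}
Step 16: signal(T1) -> count=0 queue=[] holders={T2,T3}
Final holders: T2,T3

Answer: T2,T3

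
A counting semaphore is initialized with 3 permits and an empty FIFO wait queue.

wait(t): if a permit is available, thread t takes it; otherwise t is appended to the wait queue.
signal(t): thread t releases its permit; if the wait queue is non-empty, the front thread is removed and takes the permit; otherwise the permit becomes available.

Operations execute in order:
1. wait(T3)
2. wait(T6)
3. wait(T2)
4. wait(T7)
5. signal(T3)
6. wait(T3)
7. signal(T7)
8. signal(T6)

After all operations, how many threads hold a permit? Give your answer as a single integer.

Answer: 2

Derivation:
Step 1: wait(T3) -> count=2 queue=[] holders={T3}
Step 2: wait(T6) -> count=1 queue=[] holders={T3,T6}
Step 3: wait(T2) -> count=0 queue=[] holders={T2,T3,T6}
Step 4: wait(T7) -> count=0 queue=[T7] holders={T2,T3,T6}
Step 5: signal(T3) -> count=0 queue=[] holders={T2,T6,T7}
Step 6: wait(T3) -> count=0 queue=[T3] holders={T2,T6,T7}
Step 7: signal(T7) -> count=0 queue=[] holders={T2,T3,T6}
Step 8: signal(T6) -> count=1 queue=[] holders={T2,T3}
Final holders: {T2,T3} -> 2 thread(s)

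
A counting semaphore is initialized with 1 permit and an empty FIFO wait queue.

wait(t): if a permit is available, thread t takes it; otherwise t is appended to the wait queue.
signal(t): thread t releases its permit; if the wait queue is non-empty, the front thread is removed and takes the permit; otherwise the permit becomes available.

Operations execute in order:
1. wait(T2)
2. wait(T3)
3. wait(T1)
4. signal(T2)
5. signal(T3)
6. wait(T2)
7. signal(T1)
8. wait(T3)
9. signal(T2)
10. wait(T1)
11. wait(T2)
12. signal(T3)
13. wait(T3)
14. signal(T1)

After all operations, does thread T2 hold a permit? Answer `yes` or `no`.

Answer: yes

Derivation:
Step 1: wait(T2) -> count=0 queue=[] holders={T2}
Step 2: wait(T3) -> count=0 queue=[T3] holders={T2}
Step 3: wait(T1) -> count=0 queue=[T3,T1] holders={T2}
Step 4: signal(T2) -> count=0 queue=[T1] holders={T3}
Step 5: signal(T3) -> count=0 queue=[] holders={T1}
Step 6: wait(T2) -> count=0 queue=[T2] holders={T1}
Step 7: signal(T1) -> count=0 queue=[] holders={T2}
Step 8: wait(T3) -> count=0 queue=[T3] holders={T2}
Step 9: signal(T2) -> count=0 queue=[] holders={T3}
Step 10: wait(T1) -> count=0 queue=[T1] holders={T3}
Step 11: wait(T2) -> count=0 queue=[T1,T2] holders={T3}
Step 12: signal(T3) -> count=0 queue=[T2] holders={T1}
Step 13: wait(T3) -> count=0 queue=[T2,T3] holders={T1}
Step 14: signal(T1) -> count=0 queue=[T3] holders={T2}
Final holders: {T2} -> T2 in holders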